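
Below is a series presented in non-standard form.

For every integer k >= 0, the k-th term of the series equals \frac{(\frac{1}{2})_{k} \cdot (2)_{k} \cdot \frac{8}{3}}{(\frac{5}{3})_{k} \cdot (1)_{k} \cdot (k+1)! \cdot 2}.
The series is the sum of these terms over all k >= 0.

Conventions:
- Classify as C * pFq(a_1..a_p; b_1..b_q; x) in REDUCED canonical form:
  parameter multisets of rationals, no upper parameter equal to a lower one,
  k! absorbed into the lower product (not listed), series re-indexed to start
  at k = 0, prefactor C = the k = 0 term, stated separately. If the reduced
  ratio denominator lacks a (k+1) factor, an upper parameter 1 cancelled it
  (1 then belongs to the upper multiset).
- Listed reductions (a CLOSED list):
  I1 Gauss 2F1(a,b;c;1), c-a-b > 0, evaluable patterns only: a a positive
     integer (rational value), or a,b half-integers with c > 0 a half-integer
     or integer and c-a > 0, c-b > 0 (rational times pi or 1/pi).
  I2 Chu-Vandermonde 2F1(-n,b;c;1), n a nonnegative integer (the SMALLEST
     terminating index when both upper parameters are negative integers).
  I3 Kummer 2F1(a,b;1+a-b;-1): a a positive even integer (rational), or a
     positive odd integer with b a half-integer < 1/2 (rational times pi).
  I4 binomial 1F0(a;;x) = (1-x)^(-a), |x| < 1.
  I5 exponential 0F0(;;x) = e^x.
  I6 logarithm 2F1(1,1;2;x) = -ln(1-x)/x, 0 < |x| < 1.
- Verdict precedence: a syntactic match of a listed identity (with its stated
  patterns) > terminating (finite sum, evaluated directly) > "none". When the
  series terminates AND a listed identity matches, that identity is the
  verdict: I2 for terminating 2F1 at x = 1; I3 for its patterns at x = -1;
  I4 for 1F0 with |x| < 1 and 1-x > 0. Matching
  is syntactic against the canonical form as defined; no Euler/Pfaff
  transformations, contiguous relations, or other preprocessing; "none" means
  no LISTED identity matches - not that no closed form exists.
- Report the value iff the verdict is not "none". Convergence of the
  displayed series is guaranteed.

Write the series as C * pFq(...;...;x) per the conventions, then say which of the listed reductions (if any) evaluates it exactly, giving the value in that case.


x = 1 here; the reduced form reads 1F1, upper {\frac{1}{2}}, lower {\frac{5}{3}}, C = \frac{4}{3}. Verdict: none (x = 1): each listed identity misses the multisets {\frac{1}{2}} ; {\frac{5}{3}}.

Structural cue: x = 1 and the constant factors (prefactor 4/3) combine into one prefactor.
Consecutive-term ratio: r(k) = 1 * (k+\frac{1}{2}) / [(k+\frac{5}{3}) (k+1)] - rational; roots negated = parameters, x = 1, C = \frac{4}{3}.


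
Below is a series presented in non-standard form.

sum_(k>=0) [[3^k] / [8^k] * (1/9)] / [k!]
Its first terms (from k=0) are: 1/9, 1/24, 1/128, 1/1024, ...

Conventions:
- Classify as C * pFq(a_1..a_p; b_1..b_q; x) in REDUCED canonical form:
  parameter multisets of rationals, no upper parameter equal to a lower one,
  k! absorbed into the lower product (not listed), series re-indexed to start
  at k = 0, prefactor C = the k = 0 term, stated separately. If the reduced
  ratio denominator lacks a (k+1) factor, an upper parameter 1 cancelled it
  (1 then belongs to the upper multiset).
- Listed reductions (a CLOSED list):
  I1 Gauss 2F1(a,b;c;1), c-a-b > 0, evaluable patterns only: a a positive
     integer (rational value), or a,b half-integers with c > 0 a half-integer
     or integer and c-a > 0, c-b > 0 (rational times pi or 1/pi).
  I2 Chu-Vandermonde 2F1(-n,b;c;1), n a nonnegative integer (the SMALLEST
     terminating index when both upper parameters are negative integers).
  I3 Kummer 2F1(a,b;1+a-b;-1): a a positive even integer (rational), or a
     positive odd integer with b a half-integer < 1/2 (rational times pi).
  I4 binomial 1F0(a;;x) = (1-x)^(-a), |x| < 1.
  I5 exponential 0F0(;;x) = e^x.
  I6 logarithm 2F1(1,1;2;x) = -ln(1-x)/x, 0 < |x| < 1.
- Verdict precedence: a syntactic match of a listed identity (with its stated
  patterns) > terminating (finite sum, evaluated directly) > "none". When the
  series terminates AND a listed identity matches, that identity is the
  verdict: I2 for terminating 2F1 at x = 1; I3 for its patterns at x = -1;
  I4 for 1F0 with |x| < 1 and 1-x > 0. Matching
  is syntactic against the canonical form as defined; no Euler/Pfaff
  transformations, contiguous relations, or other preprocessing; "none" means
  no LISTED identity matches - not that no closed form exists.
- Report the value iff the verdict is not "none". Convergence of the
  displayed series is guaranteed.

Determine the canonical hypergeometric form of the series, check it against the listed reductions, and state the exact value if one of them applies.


Canonical form: C = 1/9 times 0F0 with upper {-}, lower {-}, x = 3/8. Verdict: this is the exponential series (I5) (the 0F0 exponential series at x = 3/8). Its exact value is (1/9) * e^(3/8).

Structural cue: x = (3/8) and the two geometric factors (prefactor 1/9) combine into one argument.
Ratio: r(k) = (3/8) * 1 / [(k+1)] - rational; roots negated = parameters, x = (3/8), C = 1/9.


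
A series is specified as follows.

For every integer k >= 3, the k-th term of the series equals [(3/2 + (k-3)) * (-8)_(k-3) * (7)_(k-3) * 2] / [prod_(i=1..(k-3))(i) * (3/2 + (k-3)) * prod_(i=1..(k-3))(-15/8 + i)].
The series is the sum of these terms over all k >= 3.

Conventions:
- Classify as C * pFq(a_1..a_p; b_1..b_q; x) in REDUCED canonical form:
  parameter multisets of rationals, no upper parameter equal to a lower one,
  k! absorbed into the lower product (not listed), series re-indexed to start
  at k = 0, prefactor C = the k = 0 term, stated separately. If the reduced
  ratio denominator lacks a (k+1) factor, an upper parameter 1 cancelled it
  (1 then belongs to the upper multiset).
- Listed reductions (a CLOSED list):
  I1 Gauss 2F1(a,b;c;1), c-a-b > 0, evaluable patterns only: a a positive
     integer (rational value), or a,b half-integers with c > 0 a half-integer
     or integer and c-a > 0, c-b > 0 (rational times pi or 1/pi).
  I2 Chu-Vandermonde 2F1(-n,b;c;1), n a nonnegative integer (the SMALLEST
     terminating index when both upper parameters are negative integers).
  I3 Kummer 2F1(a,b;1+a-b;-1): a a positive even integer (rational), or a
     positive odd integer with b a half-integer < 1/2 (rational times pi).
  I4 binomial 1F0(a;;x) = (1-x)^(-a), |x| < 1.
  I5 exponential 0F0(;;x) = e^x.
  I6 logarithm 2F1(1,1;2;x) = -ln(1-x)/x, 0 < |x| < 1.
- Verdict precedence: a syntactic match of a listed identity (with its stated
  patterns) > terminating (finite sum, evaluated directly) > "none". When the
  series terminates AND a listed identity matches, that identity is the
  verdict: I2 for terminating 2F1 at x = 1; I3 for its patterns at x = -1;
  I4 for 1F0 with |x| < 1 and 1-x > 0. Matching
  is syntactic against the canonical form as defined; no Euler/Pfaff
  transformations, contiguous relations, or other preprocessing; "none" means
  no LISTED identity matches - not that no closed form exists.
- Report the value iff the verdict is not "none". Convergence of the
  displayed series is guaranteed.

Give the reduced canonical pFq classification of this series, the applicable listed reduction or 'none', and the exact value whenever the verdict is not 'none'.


x = 1 here; the reduced form reads 2F1, upper {-8, 7}, lower {-7/8}, C = 2. Verdict: this is the Chu-Vandermonde identity I2 (terminating 2F1 at x = 1 with n = 8, b = 7, c = -7/8). Exact value: -2613858/4879.

The tell: t_0 being 2, the lower running product (C = 2) is a rising factorial.
Adjacent-term ratio: r(k) = 1 * (k-8) (k+7) / [(k-7/8) (k+1)] - rational in k. x = 1; t_0 = 2; negate the roots.


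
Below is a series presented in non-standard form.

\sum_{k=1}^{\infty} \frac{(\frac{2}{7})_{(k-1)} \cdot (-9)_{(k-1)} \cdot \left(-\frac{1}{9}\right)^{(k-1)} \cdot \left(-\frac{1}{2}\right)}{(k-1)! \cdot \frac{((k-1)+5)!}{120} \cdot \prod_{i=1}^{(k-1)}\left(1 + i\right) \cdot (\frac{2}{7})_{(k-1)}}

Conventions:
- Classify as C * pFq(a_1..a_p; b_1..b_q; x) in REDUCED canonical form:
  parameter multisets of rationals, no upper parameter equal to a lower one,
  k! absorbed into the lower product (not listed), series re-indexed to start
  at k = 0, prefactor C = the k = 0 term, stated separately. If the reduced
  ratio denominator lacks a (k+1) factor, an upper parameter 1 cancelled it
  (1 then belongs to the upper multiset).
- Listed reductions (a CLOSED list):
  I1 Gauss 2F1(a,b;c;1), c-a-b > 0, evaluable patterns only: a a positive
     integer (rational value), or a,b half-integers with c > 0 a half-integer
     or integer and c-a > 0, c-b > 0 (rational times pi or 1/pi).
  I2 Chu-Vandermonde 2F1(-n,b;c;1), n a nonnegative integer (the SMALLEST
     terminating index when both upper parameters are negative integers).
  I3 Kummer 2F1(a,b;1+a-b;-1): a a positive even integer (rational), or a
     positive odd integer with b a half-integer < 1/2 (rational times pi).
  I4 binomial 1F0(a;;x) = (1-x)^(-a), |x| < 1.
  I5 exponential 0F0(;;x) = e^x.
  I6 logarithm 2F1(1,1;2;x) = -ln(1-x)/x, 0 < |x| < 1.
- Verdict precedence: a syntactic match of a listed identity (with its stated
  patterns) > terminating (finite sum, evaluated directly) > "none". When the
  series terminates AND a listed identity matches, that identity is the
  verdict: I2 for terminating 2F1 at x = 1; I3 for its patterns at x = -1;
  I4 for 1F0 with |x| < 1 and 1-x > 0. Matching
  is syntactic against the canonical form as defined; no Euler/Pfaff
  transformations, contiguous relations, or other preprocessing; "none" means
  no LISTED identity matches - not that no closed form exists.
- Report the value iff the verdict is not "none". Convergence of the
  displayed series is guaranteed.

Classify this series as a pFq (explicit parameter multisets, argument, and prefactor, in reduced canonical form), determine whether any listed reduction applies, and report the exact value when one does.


Structural cue: t_0 being -\frac{1}{2}, the parameter 2/7 appears in both the upper and lower lists and cancels.
Ratio: r(k) = -\frac{1}{9} * (k-9) / [(k+2) (k+6) (k+1)] - rational in k, leading ratio -\frac{1}{9}; with t_0 = -\frac{1}{2}, classification follows.

The series (x = -\frac{1}{9}) is 1F2: upper {-9}, lower {2, 6}, prefactor -\frac{1}{2}. Verdict: terminating. With -9 upstairs the series is a 10-term polynomial sum; evaluated term by term. Its exact value is -\frac{1108273700474611387593661}{2042691207392610238464000}.


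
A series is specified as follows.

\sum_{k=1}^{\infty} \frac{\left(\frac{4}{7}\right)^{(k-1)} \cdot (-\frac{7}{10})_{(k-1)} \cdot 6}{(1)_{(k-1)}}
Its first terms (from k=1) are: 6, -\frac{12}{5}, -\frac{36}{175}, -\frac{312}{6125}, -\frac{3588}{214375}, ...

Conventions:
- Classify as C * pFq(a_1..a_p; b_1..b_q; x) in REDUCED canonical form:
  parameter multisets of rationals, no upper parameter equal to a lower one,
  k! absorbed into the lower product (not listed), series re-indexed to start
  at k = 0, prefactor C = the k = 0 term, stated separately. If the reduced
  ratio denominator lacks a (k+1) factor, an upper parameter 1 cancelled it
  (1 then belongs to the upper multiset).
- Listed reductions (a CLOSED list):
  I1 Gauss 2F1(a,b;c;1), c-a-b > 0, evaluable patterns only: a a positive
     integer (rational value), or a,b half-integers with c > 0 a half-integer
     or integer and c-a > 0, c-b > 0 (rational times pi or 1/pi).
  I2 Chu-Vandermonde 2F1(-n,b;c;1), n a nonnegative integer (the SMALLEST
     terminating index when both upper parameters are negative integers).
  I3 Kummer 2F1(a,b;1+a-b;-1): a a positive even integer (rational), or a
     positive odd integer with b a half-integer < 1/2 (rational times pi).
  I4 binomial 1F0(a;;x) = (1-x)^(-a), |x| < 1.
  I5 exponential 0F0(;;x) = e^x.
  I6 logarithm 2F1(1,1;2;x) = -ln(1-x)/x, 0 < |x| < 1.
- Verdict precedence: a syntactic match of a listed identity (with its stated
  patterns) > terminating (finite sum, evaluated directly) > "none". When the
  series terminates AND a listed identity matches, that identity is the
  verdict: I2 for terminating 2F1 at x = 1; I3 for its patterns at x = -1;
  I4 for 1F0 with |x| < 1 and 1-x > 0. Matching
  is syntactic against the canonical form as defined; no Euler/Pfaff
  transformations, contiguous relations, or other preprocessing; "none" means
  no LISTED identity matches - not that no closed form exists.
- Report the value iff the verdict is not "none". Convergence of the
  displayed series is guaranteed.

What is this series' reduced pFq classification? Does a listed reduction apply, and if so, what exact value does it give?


Canonical form: C = 6 times 1F0 with upper {-\frac{7}{10}}, lower {-}, x = \frac{4}{7}. Verdict: the I4 binomial reduction fires (the 1F0 binomial series: exponent 7/10, x = \frac{4}{7}). Its exact value is 6 \cdot \left(\frac{3}{7}\right)^{\frac{7}{10}}.

Structural cue: x = \frac{4}{7} and (1)_k (prefactor 6) is k! itself.
Consecutive-term ratio: r(k) = \frac{4}{7} * (k-\frac{7}{10}) / [(k+1)] - rational in k. x = \frac{4}{7}; t_0 = 6; negate the roots.


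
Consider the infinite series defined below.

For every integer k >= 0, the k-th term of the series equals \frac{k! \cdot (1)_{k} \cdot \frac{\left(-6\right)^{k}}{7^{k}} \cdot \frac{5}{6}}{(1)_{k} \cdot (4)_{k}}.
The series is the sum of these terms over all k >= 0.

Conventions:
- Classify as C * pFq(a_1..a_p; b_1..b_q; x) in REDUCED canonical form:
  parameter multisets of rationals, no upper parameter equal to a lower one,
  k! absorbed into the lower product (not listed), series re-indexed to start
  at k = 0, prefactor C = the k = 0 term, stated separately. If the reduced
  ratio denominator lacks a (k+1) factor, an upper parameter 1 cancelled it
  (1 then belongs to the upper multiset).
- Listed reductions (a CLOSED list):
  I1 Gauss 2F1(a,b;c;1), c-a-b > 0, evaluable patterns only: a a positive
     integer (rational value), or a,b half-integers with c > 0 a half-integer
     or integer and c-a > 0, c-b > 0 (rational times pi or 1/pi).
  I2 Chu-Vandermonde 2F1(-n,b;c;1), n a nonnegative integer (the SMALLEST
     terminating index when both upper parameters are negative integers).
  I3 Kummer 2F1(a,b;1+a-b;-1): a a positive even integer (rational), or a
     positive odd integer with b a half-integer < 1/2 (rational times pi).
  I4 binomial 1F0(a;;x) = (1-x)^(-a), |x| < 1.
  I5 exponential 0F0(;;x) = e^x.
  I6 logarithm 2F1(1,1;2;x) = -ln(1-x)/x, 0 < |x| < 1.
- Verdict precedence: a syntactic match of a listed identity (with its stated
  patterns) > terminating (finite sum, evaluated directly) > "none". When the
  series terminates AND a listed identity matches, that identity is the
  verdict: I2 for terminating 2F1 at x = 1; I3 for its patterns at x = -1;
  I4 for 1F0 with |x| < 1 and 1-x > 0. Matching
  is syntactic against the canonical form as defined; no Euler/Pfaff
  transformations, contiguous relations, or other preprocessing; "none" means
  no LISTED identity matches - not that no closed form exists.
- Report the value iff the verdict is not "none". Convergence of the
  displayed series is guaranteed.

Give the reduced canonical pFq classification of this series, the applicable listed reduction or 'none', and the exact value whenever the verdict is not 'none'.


This is \frac{5}{6} * 2F1(1, 1; 4; -\frac{6}{7}) in reduced canonical form. Verdict: none - this 2F1 at x = -\frac{6}{7} matches no listed pattern, and upper {1, 1} holds no stopper.

Key observation: from the first term \frac{5}{6}: the factorial ratio (prefactor 5/6) (k+a-1)!/(a-1)! is a rising factorial (a)_k.
Consecutive-term ratio: r(k) = -\frac{6}{7} * (k+1) (k+1) / [(k+4) (k+1)] - rational in k, leading ratio -\frac{6}{7}; with t_0 = \frac{5}{6}, classification follows.


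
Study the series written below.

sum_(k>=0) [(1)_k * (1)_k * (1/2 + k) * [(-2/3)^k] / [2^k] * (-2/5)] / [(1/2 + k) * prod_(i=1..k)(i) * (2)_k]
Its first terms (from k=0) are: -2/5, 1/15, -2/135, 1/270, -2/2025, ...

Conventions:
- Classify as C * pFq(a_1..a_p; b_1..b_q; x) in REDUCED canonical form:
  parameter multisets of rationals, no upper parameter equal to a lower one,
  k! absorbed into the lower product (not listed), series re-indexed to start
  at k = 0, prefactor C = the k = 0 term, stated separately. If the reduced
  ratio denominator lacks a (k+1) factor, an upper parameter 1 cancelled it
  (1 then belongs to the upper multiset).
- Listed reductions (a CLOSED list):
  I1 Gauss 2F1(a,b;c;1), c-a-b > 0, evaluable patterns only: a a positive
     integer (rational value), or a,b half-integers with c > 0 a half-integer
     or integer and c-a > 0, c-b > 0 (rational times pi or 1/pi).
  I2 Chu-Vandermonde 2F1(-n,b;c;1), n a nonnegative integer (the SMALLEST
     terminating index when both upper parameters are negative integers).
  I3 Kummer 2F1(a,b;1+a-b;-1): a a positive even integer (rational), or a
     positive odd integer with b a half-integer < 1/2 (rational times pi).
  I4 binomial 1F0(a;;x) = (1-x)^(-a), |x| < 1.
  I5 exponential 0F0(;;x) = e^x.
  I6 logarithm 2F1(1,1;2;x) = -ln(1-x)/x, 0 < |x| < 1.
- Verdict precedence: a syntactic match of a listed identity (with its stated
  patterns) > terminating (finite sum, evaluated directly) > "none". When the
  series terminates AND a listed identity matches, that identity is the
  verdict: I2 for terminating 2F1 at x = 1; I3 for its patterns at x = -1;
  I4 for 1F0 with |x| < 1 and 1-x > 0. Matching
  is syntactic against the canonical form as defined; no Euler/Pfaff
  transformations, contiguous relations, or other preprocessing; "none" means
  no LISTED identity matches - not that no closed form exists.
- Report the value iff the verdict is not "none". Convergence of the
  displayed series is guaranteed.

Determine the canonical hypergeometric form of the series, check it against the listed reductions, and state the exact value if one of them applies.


With C = -2/5: the canonical form is 2F1(1, 1; 2; -1/3). Verdict (x = -1/3): the logarithmic series (I6) applies (the logarithm: parameters (1,1;2), x = -1/3). Exact value: (-6/5) * ln(4/3).

Key step: from the first term -2/5: the two k-th powers (C = -2/5) combine into one argument.
Consecutive-term ratio: r(k) = (-1/3) * (k+1) (k+1) / [(k+2) (k+1)] - rational; roots negated = parameters, x = (-1/3), C = -2/5.


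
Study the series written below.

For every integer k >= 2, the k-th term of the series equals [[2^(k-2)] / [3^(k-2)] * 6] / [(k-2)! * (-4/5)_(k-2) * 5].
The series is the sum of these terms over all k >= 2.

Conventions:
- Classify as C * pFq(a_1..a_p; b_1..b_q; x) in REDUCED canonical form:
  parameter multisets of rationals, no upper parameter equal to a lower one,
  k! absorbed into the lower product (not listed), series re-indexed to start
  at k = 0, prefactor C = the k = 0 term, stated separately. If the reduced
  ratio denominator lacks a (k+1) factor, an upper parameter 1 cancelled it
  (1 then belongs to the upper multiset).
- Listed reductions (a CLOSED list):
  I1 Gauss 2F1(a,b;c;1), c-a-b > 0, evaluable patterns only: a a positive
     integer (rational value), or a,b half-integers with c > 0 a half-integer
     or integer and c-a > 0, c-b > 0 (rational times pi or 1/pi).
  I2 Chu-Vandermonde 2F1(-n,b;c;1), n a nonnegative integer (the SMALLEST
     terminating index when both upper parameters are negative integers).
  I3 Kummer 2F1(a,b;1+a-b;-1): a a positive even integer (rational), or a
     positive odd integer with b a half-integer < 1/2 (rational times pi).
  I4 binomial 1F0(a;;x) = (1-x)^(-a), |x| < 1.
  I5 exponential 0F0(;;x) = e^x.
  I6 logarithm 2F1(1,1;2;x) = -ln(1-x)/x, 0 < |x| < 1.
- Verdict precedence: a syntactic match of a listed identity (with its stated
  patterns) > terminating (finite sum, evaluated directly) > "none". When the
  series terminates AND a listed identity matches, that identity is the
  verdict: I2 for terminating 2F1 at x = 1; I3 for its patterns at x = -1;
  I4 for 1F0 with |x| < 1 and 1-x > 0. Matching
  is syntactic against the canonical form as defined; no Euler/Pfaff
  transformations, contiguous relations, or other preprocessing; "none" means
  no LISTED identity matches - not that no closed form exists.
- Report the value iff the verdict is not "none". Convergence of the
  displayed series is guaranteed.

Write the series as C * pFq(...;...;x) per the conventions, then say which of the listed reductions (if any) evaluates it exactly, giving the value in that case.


First insight: x = (2/3) and the constant factors (prefactor 6/5) combine into one prefactor.
Adjacent-term ratio: r(k) = (2/3) * 1 / [(k-4/5) (k+1)] - rational in k. x = (2/3); t_0 = 6/5; negate the roots.

Canonical form: C = 6/5 times 0F1 with upper {-}, lower {-4/5}, x = 2/3. Verdict: none. A 0F1 with upper {-} fits none of I1-I6 at x = 2/3; the sum runs forever.


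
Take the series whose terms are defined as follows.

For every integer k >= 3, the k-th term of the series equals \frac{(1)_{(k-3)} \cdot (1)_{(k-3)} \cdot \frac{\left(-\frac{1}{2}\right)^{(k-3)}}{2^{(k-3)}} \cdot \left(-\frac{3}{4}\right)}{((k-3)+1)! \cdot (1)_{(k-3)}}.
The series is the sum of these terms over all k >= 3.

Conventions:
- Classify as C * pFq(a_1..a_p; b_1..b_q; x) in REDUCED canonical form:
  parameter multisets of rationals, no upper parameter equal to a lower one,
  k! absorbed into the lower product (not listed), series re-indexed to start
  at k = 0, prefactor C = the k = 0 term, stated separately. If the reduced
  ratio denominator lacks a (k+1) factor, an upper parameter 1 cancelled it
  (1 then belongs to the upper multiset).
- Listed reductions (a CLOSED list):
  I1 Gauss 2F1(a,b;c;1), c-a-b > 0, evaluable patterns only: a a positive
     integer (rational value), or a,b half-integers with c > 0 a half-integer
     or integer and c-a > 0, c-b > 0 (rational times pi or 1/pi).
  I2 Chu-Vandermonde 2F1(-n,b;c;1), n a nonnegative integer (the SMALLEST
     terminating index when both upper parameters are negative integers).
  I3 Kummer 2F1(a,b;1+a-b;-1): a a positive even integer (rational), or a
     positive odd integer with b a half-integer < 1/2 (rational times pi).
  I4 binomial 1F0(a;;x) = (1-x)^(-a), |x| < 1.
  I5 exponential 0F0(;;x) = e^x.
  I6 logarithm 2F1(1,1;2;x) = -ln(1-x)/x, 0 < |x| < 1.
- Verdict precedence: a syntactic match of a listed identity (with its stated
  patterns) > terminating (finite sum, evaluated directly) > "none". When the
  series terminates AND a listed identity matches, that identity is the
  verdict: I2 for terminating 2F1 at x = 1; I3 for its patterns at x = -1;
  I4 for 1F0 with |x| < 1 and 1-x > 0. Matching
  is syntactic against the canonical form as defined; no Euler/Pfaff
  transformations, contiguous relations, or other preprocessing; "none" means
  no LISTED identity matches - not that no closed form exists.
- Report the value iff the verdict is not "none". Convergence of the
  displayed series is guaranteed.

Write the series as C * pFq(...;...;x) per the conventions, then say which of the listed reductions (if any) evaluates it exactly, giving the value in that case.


Canonical form: C = -\frac{3}{4} times 2F1 with upper {1, 1}, lower {2}, x = -\frac{1}{4}. Verdict: the logarithmic series (I6) applies (the logarithm: parameters (1,1;2), x = -\frac{1}{4}). Hence: \left(-3\right) \cdot \ln\left(\frac{5}{4}\right).

The tell: t_0 being -\frac{3}{4}, the two k-th powers (C = -3/4, x = -1/4) combine into one argument.
Adjacent-term ratio: r(k) = -\frac{1}{4} * (k+1) (k+1) / [(k+2) (k+1)] - rational; roots negated = parameters, x = -\frac{1}{4}, C = -\frac{3}{4}.


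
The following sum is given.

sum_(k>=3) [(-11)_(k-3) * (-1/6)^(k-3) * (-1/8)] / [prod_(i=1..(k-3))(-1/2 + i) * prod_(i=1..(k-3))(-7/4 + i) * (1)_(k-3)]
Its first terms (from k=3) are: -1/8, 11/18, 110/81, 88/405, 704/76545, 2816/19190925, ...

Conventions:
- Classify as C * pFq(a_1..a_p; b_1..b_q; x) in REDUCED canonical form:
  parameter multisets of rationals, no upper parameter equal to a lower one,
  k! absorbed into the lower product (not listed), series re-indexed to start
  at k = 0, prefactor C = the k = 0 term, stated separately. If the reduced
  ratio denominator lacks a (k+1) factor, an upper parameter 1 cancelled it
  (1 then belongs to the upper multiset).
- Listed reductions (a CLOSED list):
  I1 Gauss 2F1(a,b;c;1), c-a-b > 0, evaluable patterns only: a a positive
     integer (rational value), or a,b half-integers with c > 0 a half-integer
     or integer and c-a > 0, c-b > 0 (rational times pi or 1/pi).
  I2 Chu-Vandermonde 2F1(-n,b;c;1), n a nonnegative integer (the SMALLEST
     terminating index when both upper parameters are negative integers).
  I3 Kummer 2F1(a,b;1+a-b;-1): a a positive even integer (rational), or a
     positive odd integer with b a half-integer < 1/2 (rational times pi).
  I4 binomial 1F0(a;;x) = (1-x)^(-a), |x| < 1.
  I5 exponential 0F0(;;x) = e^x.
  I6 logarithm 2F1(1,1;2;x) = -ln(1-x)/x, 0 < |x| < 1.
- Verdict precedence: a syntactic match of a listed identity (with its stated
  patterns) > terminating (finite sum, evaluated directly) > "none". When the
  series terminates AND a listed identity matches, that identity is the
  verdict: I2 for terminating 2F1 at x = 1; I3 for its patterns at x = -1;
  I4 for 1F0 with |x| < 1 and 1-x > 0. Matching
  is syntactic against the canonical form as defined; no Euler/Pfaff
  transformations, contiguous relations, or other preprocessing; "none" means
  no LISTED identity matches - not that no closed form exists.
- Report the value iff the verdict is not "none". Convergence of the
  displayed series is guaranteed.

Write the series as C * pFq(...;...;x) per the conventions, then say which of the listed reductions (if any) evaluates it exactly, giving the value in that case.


At argument -1/6: a 1F2 with upper {-11}, lower {-3/4, 1/2}, scaled by C = -1/8. Verdict: terminating - no listed pattern fits, but -11 in the upper list cuts the series at k = 11; direct evaluation. Its exact value is 179029445902548694423428701/86455714722965240633580600.

Key step: from the first term -1/8: (1)_k (C = -1/8, x = -1/6) is k! itself.
Step ratio: r(k) = (-1/6) * (k-11) / [(k-3/4) (k+1/2) (k+1)] ; factor over Q: parameters, x = (-1/6), and C = -1/8.


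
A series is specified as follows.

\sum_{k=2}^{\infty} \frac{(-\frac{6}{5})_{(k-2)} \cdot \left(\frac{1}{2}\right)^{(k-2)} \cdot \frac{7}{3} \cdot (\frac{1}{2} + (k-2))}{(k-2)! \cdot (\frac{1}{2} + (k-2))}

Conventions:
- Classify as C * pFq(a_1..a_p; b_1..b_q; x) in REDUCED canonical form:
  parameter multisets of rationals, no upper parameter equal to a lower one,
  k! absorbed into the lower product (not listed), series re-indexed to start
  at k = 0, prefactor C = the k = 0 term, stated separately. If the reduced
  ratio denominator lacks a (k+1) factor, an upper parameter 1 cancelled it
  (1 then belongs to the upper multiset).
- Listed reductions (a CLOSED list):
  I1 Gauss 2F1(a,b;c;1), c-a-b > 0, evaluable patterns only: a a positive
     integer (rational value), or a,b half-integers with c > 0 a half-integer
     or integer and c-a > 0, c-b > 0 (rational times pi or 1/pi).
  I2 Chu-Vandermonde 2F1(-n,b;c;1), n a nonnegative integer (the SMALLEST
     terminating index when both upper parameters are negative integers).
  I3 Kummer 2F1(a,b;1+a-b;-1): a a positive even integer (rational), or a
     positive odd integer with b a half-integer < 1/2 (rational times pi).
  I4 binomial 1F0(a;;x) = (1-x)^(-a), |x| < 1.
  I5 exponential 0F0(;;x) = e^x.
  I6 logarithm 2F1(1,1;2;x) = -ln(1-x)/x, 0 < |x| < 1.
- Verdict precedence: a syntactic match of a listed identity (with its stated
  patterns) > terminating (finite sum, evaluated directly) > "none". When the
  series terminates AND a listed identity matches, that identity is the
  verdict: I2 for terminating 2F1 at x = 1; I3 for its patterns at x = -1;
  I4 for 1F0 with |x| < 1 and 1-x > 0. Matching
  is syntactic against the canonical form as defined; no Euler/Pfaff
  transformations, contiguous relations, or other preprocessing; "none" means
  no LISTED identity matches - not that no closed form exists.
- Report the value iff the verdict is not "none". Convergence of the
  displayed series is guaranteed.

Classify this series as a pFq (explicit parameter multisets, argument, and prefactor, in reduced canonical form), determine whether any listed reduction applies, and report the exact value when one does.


Reduced: x = \frac{1}{2}, 1F0, upper = {-\frac{6}{5}}, lower = {-}, C = \frac{7}{3}. Verdict: binomial (I4) fires (the 1F0 binomial series: exponent 6/5, x = \frac{1}{2}). Hence: \frac{7}{3} \cdot \left(\frac{1}{2}\right)^{\frac{6}{5}}.

First insight: from the first term \frac{7}{3}: the factor k + 1/2 cancels (top and bottom), leaving prefactor 7/3.
Ratio: r(k) = \frac{1}{2} * (k-\frac{6}{5}) / [(k+1)] - rational; roots negated = parameters, x = \frac{1}{2}, C = \frac{7}{3}.


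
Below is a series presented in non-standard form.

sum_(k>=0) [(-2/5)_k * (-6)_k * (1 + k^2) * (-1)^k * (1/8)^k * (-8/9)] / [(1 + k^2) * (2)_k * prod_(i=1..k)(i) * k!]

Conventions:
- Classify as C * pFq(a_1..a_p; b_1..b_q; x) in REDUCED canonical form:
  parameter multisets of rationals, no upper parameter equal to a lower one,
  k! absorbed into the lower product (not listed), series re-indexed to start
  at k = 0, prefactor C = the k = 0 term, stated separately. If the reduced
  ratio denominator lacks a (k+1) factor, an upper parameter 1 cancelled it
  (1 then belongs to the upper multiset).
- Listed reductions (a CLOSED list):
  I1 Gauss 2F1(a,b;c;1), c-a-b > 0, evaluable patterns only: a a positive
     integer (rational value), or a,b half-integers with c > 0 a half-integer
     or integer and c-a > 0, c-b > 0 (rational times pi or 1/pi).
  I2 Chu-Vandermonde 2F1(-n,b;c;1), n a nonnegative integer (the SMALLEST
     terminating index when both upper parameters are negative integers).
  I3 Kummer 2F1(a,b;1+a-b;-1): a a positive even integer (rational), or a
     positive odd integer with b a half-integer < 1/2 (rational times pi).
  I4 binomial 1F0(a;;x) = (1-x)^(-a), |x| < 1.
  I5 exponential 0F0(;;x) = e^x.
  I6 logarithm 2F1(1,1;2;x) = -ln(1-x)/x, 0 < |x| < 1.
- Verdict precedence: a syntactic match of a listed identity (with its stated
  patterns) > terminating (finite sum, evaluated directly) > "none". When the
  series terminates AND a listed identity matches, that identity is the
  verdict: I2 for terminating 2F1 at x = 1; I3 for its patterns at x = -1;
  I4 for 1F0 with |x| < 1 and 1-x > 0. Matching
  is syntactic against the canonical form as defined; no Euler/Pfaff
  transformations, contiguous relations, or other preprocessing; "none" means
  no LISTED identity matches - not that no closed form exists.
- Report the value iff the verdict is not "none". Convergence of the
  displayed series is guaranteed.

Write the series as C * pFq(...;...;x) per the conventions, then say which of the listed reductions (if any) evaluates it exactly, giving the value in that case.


Classification (C = -8/9): 2F2 with upper {-6, -2/5}, lower {1, 2}, argument x = -1/8. Verdict: terminating (-6 upstairs). 7 nonzero terms in all; added directly. Its exact value is -4846755342887/6451200000000.

First insight: with t_0 = -8/9, the lower running product (C = -8/9) is a rising factorial.
Ratio: r(k) = (-1/8) * (k-6) (k-2/5) / [(k+1) (k+2) (k+1)] - poly over poly, x = (-1/8) from leading terms; C = -8/9 at k = 0.


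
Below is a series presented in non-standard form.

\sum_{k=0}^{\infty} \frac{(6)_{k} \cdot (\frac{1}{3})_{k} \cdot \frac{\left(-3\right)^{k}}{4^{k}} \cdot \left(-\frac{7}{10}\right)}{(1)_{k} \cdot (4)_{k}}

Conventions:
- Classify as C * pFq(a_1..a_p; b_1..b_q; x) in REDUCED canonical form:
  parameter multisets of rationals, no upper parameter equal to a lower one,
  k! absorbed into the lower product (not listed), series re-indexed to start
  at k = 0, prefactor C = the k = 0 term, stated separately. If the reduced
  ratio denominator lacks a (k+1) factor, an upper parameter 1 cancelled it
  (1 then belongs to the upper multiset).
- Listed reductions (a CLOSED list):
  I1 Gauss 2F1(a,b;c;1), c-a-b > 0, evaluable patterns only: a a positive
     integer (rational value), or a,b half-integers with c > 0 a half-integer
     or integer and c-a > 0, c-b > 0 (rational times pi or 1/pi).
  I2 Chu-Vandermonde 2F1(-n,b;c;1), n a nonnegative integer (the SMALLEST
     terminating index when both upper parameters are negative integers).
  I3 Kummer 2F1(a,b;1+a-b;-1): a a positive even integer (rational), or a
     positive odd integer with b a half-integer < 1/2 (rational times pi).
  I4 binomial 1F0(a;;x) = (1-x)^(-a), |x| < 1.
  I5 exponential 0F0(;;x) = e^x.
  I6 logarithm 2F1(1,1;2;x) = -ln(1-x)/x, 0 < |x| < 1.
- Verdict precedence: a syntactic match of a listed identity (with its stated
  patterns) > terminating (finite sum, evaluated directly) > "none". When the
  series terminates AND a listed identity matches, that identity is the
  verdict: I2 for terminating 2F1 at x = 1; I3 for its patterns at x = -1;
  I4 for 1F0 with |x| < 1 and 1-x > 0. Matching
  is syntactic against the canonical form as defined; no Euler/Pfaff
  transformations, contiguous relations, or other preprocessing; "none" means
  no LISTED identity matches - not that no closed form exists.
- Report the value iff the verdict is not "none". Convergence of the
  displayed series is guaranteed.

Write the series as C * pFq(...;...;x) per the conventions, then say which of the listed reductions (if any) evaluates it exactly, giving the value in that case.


Prefactor -\frac{7}{10}, argument -\frac{3}{4}: 2F1 with upper {\frac{1}{3}, 6} over lower {4}. Verdict: none (x = -\frac{3}{4}): each listed identity misses the multisets {\frac{1}{3}, 6} ; {4}.

Key observation: with t_0 = -\frac{7}{10}, (1)_k (C = -7/10) is k! itself.
Ratio: r(k) = -\frac{3}{4} * (k+\frac{1}{3}) (k+6) / [(k+4) (k+1)] - rational in k. x = -\frac{3}{4}; t_0 = -\frac{7}{10}; negate the roots.


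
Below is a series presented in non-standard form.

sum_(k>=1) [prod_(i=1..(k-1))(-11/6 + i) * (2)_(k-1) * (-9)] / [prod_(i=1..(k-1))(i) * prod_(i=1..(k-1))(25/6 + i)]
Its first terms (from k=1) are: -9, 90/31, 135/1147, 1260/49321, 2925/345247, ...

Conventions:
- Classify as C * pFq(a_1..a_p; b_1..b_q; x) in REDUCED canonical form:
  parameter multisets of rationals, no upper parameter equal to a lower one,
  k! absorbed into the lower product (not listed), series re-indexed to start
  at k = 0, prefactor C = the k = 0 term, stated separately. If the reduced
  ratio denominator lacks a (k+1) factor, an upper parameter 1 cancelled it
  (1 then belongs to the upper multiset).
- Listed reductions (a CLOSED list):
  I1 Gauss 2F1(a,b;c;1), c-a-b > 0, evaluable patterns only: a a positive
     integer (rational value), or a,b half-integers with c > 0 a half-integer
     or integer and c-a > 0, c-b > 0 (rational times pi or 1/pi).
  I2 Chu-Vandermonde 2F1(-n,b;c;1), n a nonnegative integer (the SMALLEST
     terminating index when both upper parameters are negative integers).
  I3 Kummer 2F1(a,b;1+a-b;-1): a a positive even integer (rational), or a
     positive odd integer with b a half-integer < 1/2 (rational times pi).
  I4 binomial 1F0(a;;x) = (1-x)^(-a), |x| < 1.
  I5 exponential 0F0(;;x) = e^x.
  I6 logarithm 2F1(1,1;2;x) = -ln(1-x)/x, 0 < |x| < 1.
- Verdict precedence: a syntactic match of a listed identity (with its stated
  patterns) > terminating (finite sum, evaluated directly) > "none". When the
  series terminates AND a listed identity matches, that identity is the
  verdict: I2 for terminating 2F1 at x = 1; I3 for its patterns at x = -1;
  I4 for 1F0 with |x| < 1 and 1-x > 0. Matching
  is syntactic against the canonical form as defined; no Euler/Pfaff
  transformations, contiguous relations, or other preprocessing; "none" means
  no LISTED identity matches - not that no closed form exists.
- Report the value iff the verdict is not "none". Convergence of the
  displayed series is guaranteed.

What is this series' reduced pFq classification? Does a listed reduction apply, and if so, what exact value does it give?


This is -9 * 2F1(-5/6, 2; 31/6; 1) in reduced canonical form. Verdict: Gauss (I1, integer-parameter pattern) matches (x = 1: the Gamma ratio telescopes since c-a-b = 4 > 0 and a = 2 in Z>0). Exact value: -95/16.

Key observation: with t_0 = -9, the product of the first k integers (prefactor -9) is k!.
Step ratio: r(k) = 1 * (k-5/6) (k+2) / [(k+31/6) (k+1)] - rational in k. x = 1; t_0 = -9; negate the roots.


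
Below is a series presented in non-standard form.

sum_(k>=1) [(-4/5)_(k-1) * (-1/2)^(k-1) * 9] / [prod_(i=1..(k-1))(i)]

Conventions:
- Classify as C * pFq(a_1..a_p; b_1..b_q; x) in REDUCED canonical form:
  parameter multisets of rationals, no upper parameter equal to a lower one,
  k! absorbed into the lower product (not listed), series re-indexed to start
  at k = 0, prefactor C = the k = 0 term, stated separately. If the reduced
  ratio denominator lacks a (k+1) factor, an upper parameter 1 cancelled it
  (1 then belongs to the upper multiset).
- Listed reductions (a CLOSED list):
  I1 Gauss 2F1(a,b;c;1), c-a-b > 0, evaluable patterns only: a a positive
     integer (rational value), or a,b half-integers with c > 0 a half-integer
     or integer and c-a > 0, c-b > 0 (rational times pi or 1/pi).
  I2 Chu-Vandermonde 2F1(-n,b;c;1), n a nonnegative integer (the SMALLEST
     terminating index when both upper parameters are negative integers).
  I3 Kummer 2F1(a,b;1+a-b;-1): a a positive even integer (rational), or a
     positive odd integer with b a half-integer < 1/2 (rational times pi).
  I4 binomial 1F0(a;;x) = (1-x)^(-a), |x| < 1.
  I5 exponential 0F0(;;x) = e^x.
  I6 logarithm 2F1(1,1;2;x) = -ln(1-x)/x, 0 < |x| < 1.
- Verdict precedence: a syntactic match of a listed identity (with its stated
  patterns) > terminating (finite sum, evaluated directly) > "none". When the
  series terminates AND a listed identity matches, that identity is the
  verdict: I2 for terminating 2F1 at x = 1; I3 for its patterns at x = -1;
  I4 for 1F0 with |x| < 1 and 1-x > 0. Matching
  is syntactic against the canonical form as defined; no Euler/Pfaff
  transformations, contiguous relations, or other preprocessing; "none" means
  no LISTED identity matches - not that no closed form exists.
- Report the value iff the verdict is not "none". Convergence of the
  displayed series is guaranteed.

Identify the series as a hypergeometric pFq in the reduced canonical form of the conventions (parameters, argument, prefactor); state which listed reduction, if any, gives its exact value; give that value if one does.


Key observation: with t_0 = 9, the product of the first k integers (prefactor 9) is k!.
Adjacent-term ratio: r(k) = (-1/2) * (k-4/5) / [(k+1)] - rational in k, leading ratio (-1/2); with t_0 = 9, classification follows.

With C = 9: the canonical form is 1F0(-4/5; -; -1/2). Verdict (x = -1/2): binomial (I4) applies (the 1F0 binomial series: exponent 4/5, x = -1/2). Exact value: 9 * (3/2)^(4/5).


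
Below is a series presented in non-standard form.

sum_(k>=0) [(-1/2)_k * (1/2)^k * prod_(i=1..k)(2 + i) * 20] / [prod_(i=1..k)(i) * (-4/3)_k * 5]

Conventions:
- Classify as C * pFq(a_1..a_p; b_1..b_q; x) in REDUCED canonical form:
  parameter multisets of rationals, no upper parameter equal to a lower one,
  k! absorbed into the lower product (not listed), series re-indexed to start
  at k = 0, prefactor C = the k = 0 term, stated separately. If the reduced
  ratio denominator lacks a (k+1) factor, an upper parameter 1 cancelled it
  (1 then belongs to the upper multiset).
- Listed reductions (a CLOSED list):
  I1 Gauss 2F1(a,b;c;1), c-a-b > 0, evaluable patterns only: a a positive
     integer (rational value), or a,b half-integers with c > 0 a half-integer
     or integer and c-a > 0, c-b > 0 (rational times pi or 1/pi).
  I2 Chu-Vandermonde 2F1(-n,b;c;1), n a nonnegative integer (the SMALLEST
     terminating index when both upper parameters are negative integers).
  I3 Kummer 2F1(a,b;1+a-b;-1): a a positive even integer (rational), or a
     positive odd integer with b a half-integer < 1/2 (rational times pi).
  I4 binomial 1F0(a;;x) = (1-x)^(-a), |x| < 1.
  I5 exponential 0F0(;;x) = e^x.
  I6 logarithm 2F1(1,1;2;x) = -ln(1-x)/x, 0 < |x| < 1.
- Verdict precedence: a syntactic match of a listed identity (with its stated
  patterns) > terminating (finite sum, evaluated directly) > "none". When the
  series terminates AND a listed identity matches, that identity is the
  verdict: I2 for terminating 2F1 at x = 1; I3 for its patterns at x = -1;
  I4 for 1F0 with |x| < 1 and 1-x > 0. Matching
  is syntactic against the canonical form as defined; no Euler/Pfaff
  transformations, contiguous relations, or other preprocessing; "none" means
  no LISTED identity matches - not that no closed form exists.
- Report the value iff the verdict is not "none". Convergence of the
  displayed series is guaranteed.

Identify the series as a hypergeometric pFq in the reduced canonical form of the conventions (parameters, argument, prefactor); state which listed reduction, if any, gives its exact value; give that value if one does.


Canonical form: C = 4 times 2F1 with upper {-1/2, 3}, lower {-4/3}, x = 1/2. Verdict: no listed reduction: x = 1/2 and upper {-1/2, 3} fail every I1-I6 pattern.

First insight: x = (1/2) and the constant factors (C = 4) combine into one prefactor.
Step ratio: r(k) = (1/2) * (k-1/2) (k+3) / [(k-4/3) (k+1)] - rational in k. x = (1/2); t_0 = 4; negate the roots.
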